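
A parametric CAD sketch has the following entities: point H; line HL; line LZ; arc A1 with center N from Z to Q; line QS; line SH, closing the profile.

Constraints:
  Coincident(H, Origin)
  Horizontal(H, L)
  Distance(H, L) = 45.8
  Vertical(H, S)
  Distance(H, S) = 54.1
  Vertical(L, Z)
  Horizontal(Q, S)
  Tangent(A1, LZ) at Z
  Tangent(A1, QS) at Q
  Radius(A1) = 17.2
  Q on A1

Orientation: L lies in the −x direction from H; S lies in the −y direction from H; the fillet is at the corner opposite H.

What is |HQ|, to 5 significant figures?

61.195

H is at the origin; H and L share the same y with |HL| = 45.8 and L on the −x side, so L = (-45.800, 0.0000). H and S share the same x with |HS| = 54.1 and S on the −y side, so S = (0.0000, -54.100). The virtual corner opposite H is at (-45.800, -54.100). The tangent condition forces NZ to be normal to LZ and A1 meets QS tangentially, so NQ is at right angles to QS, with radius 17.2, so the center N sits 17.2 in from both sides at N = (-28.600, -36.900). That places the tangent points at Z = (-45.800, -36.900) on LZ and Q = (-28.600, -54.100) on QS. Then |HQ| = |Q − H| = 61.195.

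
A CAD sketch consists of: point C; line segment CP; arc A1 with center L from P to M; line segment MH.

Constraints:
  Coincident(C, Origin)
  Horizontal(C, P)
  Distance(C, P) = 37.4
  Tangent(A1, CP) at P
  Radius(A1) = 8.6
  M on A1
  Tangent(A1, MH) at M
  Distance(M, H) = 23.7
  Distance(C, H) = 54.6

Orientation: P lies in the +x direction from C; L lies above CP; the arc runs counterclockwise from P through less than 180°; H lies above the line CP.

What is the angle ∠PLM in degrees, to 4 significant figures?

96.08°

Checks: C.y = 0.00, P.y = 0.00 ✓; |LM| = 8.600 ✓; ∠(LM, MH) = 90.00° ✓; |MH| = 23.70 ✓; |CH| = 54.60 ✓.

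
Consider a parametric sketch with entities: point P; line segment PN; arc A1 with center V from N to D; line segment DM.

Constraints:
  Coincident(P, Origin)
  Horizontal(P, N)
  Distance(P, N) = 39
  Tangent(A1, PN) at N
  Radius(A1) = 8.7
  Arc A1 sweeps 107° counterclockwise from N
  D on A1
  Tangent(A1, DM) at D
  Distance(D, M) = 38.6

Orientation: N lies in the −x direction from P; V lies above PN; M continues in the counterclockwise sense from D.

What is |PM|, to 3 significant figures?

63.9

P is at the origin; P and N share the same y with |PN| = 39.0 and N on the −x side, so N = (-39.0, 0.00). The tangent condition forces VN to be normal to PN, so V = N + (0, 8.7) = (-39.0, 8.70). On A1, N sits at bearing -90° from V; a 107° counterclockwise sweep puts D at bearing 17°, so D = V + 8.7·(cos 17°, sin 17°) = (-30.7, 11.2). Tangency of A1 to DM means the radius VD is perpendicular to DM, so DM runs along (−sin 17°, cos 17°); with |DM| = 38.6, M = (-42.0, 48.2). Then |PM| = |M − P| = 63.9.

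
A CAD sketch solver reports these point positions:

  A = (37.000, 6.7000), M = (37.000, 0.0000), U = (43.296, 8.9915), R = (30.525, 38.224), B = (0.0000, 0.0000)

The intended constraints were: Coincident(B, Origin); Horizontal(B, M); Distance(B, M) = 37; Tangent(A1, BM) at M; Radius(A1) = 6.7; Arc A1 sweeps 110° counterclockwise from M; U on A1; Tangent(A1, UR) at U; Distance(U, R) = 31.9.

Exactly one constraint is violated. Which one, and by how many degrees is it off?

Tangent(A1, UR) at U — off by 3.60°.

B = (0.00, 0.00) ✓; B.y = 0.00, M.y = 0.00 ✓; |BM| = 37.00 ✓; ∠(AM, MB) = 90.00° ✓; |AM| = 6.700 ✓; bearing(A→U) − bearing(A→M) = 110.0° ✓; |AU| = 6.700 ✓; ∠(AU, UR) = 86.40° ✗; |UR| = 31.90 ✓.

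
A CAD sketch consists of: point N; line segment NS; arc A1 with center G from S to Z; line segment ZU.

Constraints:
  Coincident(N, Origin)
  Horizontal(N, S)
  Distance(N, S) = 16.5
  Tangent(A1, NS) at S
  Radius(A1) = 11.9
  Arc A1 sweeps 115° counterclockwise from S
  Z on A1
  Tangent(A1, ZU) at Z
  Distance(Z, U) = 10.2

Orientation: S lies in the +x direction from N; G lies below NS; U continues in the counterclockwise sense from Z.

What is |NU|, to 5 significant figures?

28.028

N is at the origin; N and S share the same y with |NS| = 16.5 and S on the +x side, so S = (16.500, 0.0000). Since A1 is tangent to NS there, GS ⟂ NS, so G = S + (0, -11.9) = (16.500, -11.900). On A1, S sits at bearing 90° from G; a 115° counterclockwise sweep puts Z at bearing 205°, so Z = G + 11.9·(cos 205°, sin 205°) = (5.7149, -16.929). Tangency of A1 to ZU means the radius GZ is perpendicular to ZU, so ZU runs along (−sin 205°, cos 205°); with |ZU| = 10.2, U = (10.026, -26.173). Then |NU| = |U − N| = 28.028.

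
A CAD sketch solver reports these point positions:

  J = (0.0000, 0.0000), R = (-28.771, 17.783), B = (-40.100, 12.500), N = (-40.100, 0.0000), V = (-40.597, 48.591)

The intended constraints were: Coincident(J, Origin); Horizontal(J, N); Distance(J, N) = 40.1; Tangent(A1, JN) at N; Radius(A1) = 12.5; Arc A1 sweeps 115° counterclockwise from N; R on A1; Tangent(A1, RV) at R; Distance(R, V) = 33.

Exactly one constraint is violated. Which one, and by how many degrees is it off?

Tangent(A1, RV) at R — off by 4.00°.

J = (0.00, 0.00) ✓; J.y = 0.00, N.y = 0.00 ✓; |JN| = 40.10 ✓; ∠(BN, NJ) = 90.00° ✓; |BN| = 12.50 ✓; bearing(B→R) − bearing(B→N) = 115.0° ✓; |BR| = 12.50 ✓; ∠(BR, RV) = 94.00° ✗; |RV| = 33.00 ✓.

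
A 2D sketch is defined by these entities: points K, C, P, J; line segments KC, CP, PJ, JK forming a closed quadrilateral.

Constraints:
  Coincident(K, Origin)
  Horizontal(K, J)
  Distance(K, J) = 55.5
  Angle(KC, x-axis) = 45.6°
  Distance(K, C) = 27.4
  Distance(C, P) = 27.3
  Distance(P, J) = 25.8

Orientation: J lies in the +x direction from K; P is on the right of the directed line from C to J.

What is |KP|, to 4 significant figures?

30.74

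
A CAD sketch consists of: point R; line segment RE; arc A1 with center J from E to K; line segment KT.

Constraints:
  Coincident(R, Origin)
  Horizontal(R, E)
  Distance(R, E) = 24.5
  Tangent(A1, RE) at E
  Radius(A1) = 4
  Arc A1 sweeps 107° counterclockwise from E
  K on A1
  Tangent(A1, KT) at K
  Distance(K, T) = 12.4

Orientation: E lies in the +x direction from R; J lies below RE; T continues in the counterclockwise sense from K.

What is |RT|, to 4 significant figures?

29.67

On A1, E sits at bearing 90° from J; a 107° counterclockwise sweep puts K at bearing 197°, so K = J + 4.0·(cos 197°, sin 197°) = (20.67, -5.169). A1 meets KT tangentially, so JK is at right angles to KT, so KT runs along (−sin 197°, cos 197°); with |KT| = 12.4, T = (24.30, -17.03). Then |RT| = |T − R| = 29.67.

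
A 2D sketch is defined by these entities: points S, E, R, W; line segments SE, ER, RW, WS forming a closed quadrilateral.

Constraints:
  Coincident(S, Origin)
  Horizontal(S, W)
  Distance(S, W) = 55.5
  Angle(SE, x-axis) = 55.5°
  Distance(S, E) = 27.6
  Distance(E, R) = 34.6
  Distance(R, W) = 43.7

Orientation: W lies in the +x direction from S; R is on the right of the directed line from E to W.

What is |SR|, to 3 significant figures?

17.9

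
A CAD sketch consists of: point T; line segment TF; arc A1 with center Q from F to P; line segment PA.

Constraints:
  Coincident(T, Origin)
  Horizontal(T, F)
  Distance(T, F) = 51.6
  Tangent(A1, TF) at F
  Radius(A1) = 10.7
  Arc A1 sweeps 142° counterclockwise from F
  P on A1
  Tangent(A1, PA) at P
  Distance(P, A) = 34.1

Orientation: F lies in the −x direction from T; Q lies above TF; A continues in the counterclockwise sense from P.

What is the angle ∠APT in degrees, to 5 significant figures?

165.03°

On A1, F sits at bearing -90° from Q; a 142° counterclockwise sweep puts P at bearing 52°, so P = Q + 10.7·(cos 52°, sin 52°) = (-45.012, 19.132). The tangent condition forces QP to be normal to PA, so PA runs along (−sin 52°, cos 52°); with |PA| = 34.1, A = (-71.884, 40.126). Then cos ∠APT = PA·PT / (|PA||PT|), giving 165.03°.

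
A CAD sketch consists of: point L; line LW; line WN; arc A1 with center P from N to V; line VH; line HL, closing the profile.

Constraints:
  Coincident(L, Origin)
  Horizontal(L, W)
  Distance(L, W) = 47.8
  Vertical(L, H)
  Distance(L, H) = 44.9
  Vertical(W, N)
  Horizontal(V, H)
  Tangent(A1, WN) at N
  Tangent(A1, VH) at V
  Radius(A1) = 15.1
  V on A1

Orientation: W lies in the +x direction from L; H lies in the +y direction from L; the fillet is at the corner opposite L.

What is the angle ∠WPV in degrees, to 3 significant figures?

153°

L is at the origin; L and W share the same y with |LW| = 47.8 and W on the +x side, so W = (47.8, 0.00). LH is vertical with |LH| = 44.9 and H on the +y side, so H = (0.00, 44.9). The virtual corner opposite L is at (47.8, 44.9). The tangent condition forces PN to be normal to WN and the tangent condition forces PV to be normal to VH, with radius 15.1, so the center P sits 15.1 in from both sides at P = (32.7, 29.8). That places the tangent points at N = (47.8, 29.8) on WN and V = (32.7, 44.9) on VH. Then cos ∠WPV = PW·PV / (|PW||PV|), giving 153°.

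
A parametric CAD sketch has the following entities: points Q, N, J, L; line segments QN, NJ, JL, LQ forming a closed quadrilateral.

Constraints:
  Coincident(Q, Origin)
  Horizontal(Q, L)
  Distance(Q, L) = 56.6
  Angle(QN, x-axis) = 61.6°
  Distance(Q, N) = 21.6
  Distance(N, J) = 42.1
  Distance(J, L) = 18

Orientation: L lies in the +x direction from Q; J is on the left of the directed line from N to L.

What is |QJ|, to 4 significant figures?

55.19

Checks: |NJ| = 42.10 ✓; |JL| = 18.00 ✓.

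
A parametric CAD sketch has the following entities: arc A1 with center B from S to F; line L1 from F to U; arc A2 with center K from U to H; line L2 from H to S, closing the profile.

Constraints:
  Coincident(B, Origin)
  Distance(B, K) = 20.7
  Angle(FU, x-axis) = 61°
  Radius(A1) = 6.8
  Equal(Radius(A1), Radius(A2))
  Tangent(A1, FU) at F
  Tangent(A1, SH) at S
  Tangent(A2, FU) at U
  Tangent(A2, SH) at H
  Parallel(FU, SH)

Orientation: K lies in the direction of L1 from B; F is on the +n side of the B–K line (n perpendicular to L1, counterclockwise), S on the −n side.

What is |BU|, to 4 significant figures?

21.79

Tangency of A1 to both parallel lines with radius 6.8 puts F and S at B ± 6.8·n: F = (-5.947, 3.297), S = (5.947, -3.297). Equal radii place U and H the same way about K: U = K + 6.8·n = (4.088, 21.40), H = K − 6.8·n = (15.98, 14.81). Then |BU| = |U − B| = 21.79.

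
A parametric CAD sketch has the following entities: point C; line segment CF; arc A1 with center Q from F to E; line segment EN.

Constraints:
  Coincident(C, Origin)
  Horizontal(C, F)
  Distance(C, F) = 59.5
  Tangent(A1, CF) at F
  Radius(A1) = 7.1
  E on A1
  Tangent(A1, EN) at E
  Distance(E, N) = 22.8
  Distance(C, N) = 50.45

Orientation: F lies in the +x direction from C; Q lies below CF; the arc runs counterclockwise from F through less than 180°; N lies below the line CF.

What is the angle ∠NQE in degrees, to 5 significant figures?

72.703°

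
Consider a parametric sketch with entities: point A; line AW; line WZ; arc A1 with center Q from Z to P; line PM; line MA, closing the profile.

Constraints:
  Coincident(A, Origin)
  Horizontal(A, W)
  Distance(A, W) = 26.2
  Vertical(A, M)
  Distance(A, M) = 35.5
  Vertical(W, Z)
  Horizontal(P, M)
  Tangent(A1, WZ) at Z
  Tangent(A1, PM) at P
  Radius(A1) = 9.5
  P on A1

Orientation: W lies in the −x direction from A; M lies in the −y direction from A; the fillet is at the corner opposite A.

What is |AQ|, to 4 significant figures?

30.90

AM is vertical with |AM| = 35.5 and M on the −y side, so M = (0.000, -35.50). The virtual corner opposite A is at (-26.20, -35.50). A1 meets WZ tangentially, so QZ is at right angles to WZ and A1 meets PM tangentially, so QP is at right angles to PM, with radius 9.5, so the center Q sits 9.5 in from both sides at Q = (-16.70, -26.00). Then |AQ| = |Q − A| = 30.90.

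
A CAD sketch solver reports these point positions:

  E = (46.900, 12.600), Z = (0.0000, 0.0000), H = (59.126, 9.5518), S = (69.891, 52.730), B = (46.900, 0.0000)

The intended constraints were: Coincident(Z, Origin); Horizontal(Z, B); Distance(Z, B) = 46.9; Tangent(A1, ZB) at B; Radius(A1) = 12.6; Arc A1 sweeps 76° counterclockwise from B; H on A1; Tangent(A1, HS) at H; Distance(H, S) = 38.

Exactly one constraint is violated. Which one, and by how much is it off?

Distance(H, S) = 38 — off by 6.50.

Z = (0.00, 0.00) ✓; Z.y = 0.00, B.y = 0.00 ✓; |ZB| = 46.90 ✓; ∠(EB, BZ) = 90.00° ✓; |EB| = 12.60 ✓; bearing(E→H) − bearing(E→B) = 76.00° ✓; |EH| = 12.60 ✓; ∠(EH, HS) = 90.00° ✓; |HS| = 44.50 ✗.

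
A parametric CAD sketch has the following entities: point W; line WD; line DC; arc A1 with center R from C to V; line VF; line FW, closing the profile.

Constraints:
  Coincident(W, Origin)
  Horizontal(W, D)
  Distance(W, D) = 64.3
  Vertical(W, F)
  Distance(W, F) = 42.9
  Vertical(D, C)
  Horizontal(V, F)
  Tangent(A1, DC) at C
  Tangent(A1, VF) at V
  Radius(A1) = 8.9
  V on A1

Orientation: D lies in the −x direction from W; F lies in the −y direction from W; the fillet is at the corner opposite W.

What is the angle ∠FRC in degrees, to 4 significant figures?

170.9°

The virtual corner opposite W is at (-64.30, -42.90). A1 meets DC tangentially, so RC is at right angles to DC and since A1 is tangent to VF there, RV ⟂ VF, with radius 8.9, so the center R sits 8.9 in from both sides at R = (-55.40, -34.00). That places the tangent points at C = (-64.30, -34.00) on DC and V = (-55.40, -42.90) on VF. Then cos ∠FRC = RF·RC / (|RF||RC|), giving 170.9°.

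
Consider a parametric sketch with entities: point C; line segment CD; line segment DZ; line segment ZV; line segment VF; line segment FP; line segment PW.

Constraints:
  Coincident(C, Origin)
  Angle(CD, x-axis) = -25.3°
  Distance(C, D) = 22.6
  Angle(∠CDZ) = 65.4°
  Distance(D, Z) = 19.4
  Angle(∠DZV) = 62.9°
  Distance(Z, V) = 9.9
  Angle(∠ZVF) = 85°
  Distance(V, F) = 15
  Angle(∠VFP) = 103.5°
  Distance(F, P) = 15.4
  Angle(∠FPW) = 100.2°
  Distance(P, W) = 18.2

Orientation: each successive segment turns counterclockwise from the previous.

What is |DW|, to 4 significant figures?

27.44

C is at the origin; CD runs at -25.3° with length 22.6, so D = (20.43, -9.658). ∠CDZ = 65.4° gives DZ at 89.30° from the x-axis; with |DZ| = 19.4, Z = (20.67, 9.740). ∠DZV = 62.9° gives ZV at -153.6° from the x-axis; with |ZV| = 9.9, V = (11.80, 5.338). ∠ZVF = 85.0° gives VF at -58.60° from the x-axis; with |VF| = 15.0, F = (19.62, -7.465). ∠VFP = 103.5° gives FP at 17.90° from the x-axis; with |FP| = 15.4, P = (34.27, -2.732). ∠FPW = 100.2° gives PW at 97.70° from the x-axis; with |PW| = 18.2, W = (31.83, 15.30). Then |DW| = |W − D| = 27.44.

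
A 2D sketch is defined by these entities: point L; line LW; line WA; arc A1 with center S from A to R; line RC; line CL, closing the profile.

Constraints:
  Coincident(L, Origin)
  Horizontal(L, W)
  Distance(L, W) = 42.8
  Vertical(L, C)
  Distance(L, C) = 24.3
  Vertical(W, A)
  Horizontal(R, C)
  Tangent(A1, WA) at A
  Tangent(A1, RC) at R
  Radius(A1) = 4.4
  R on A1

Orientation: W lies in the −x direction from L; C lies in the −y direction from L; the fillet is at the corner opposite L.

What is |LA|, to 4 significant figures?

47.20

L is at the origin; L and W share the same y with |LW| = 42.8 and W on the −x side, so W = (-42.80, 0.000). LC is vertical with |LC| = 24.3 and C on the −y side, so C = (0.000, -24.30). The virtual corner opposite L is at (-42.80, -24.30). Since A1 is tangent to WA there, SA ⟂ WA and the tangent condition forces SR to be normal to RC, with radius 4.4, so the center S sits 4.4 in from both sides at S = (-38.40, -19.90). That places the tangent points at A = (-42.80, -19.90) on WA and R = (-38.40, -24.30) on RC. Then |LA| = |A − L| = 47.20.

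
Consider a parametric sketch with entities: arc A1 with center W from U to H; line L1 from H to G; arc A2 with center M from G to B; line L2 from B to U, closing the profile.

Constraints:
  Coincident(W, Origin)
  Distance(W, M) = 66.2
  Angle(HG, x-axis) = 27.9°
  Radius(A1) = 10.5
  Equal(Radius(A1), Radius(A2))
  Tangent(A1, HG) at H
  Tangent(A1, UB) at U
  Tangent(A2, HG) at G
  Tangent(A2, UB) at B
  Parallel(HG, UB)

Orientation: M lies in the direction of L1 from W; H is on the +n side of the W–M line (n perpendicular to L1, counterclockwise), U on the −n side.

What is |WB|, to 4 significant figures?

67.03

The slot axis is L1's direction at 27.9°, so u = (cos 27.9°, sin 27.9°) = (0.8838, 0.4679) and n = (−sin 27.9°, cos 27.9°) = (-0.4679, 0.8838). W is at the origin and M lies 66.2 along u from W, so M = 66.2·u = (58.51, 30.98). Tangency of A1 to both parallel lines with radius 10.5 puts H and U at W ± 10.5·n: H = (-4.913, 9.280), U = (4.913, -9.280). Equal radii place G and B the same way about M: G = M + 10.5·n = (53.59, 40.26), B = M − 10.5·n = (63.42, 21.70). Then |WB| = |B − W| = 67.03.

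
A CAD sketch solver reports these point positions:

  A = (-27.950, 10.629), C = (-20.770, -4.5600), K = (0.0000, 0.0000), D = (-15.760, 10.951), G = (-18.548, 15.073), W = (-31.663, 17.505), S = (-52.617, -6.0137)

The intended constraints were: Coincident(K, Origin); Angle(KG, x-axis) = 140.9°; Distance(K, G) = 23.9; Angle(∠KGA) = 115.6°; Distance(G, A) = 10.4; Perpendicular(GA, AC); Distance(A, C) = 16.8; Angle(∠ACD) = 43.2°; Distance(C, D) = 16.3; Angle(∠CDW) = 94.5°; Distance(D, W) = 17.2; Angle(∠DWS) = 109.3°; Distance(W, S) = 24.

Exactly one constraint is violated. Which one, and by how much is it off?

Distance(W, S) = 24 — off by 7.50.

K = (0.00, 0.00) ✓; KG at 140.9° ✓; |KG| = 23.90 ✓; ∠KGA = 115.6° ✓; |GA| = 10.40 ✓; ∠(GA, AC) = 90.00° ✓; |AC| = 16.80 ✓; ∠ACD = 43.20° ✓; |CD| = 16.30 ✓; ∠CDW = 94.50° ✓; |DW| = 17.20 ✓; ∠DWS = 109.3° ✓; |WS| = 31.50 ✗.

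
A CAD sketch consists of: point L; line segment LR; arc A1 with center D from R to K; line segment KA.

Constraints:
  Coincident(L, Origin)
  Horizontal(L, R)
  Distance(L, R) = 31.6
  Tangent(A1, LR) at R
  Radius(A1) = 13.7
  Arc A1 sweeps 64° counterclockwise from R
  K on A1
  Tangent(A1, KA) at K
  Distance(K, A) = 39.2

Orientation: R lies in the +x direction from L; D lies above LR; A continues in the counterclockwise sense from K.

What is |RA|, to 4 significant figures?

52.08

L is at the origin; LR is horizontal with |LR| = 31.6 and R on the +x side, so R = (31.60, 0.000). A1 meets LR tangentially, so DR is at right angles to LR, so D = R + (0, 13.7) = (31.60, 13.70). On A1, R sits at bearing -90° from D; a 64° counterclockwise sweep puts K at bearing -26°, so K = D + 13.7·(cos -26°, sin -26°) = (43.91, 7.694). Since A1 is tangent to KA there, DK ⟂ KA, so KA runs along (−sin -26°, cos -26°); with |KA| = 39.2, A = (61.10, 42.93). Then |RA| = |A − R| = 52.08.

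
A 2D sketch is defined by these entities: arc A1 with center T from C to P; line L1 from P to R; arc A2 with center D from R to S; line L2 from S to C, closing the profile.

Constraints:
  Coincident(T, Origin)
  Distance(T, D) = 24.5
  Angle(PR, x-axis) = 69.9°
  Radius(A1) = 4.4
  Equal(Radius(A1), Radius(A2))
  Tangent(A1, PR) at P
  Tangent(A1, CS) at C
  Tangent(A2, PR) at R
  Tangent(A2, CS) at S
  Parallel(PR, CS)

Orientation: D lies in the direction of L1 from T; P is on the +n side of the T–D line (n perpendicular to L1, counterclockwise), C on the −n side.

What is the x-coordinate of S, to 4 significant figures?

12.55

Tangency of A1 to both parallel lines with radius 4.4 puts P and C at T ± 4.4·n: P = (-4.132, 1.512), C = (4.132, -1.512). Equal radii place R and S the same way about D: R = D + 4.4·n = (4.288, 24.52), S = D − 4.4·n = (12.55, 21.50). So S.x = 12.55.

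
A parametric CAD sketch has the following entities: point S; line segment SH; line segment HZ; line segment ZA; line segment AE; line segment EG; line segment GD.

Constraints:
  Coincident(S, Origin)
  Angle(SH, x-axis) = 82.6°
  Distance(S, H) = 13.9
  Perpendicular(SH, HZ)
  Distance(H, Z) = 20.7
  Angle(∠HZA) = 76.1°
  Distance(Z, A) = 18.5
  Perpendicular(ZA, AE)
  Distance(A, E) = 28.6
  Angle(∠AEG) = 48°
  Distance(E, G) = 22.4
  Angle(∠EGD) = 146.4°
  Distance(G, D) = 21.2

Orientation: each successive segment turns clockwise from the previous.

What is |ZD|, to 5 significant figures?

7.7206

∠AEG = 48.0° gives EG at 26.700° from the x-axis; with |EG| = 22.4, G = (8.9629, 14.336). ∠EGD = 146.4° gives GD at -6.9000° from the x-axis; with |GD| = 21.2, D = (30.009, 11.789). Then |ZD| = |D − Z| = 7.7206.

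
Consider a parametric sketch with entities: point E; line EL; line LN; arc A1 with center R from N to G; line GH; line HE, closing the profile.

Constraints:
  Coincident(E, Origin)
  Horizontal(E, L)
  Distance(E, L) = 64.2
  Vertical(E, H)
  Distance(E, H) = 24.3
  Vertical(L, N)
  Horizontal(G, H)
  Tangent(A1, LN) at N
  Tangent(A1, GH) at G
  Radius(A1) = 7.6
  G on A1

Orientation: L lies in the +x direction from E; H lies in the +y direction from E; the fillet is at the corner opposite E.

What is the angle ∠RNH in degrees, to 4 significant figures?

6.751°

The virtual corner opposite E is at (64.20, 24.30). Since A1 is tangent to LN there, RN ⟂ LN and since A1 is tangent to GH there, RG ⟂ GH, with radius 7.6, so the center R sits 7.6 in from both sides at R = (56.60, 16.70). That places the tangent points at N = (64.20, 16.70) on LN and G = (56.60, 24.30) on GH. Then cos ∠RNH = NR·NH / (|NR||NH|), giving 6.751°.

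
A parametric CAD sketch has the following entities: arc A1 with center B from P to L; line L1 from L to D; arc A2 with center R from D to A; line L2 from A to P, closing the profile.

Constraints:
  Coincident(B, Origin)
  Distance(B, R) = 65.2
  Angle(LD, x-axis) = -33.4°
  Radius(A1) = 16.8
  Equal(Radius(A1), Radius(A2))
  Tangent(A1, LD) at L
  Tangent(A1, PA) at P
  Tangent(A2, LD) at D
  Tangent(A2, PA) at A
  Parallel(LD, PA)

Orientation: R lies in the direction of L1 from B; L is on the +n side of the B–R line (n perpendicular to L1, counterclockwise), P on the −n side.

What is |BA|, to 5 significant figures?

67.330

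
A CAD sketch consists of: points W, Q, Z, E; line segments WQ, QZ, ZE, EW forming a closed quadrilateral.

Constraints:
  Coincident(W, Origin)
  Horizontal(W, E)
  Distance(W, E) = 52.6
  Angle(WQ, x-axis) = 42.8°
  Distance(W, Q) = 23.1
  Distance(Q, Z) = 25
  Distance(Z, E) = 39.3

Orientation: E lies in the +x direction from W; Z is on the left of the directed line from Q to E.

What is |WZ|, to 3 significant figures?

48.0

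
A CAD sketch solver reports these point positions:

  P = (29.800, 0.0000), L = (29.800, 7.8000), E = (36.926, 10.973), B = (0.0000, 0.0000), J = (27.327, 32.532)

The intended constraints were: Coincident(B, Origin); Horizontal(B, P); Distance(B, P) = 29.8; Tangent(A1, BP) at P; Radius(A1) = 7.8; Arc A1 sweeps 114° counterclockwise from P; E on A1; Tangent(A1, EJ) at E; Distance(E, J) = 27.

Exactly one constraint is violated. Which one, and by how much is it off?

Distance(E, J) = 27 — off by 3.40.

B = (0.00, 0.00) ✓; B.y = 0.00, P.y = 0.00 ✓; |BP| = 29.80 ✓; ∠(LP, PB) = 90.00° ✓; |LP| = 7.800 ✓; bearing(L→E) − bearing(L→P) = 114.0° ✓; |LE| = 7.801 ✓; ∠(LE, EJ) = 90.00° ✓; |EJ| = 23.60 ✗.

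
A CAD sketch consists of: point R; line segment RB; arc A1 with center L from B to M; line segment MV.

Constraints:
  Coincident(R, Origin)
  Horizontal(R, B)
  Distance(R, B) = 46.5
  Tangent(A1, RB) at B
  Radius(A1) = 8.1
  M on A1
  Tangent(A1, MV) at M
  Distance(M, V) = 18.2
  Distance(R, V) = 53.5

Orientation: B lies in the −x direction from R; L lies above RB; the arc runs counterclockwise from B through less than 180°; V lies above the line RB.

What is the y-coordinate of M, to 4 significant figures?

11.05

Checks: |LM| = 8.100 ✓; ∠(LM, MV) = 90.00° ✓; |MV| = 18.20 ✓; |RV| = 53.50 ✓.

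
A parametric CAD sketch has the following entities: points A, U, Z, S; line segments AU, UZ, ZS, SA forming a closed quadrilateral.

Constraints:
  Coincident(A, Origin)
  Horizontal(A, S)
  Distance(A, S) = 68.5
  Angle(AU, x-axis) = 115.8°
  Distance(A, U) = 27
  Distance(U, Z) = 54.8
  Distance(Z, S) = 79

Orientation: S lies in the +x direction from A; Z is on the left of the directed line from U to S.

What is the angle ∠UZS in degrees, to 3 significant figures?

75.2°

Checks: |UZ| = 54.80 ✓; |ZS| = 79.00 ✓.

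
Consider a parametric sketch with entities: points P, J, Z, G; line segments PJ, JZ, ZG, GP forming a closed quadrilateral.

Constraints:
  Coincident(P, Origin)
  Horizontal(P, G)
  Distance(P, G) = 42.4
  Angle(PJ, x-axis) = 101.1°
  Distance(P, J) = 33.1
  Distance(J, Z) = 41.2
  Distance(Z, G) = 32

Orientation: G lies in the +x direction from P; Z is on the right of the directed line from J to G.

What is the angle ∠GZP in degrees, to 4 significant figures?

146.3°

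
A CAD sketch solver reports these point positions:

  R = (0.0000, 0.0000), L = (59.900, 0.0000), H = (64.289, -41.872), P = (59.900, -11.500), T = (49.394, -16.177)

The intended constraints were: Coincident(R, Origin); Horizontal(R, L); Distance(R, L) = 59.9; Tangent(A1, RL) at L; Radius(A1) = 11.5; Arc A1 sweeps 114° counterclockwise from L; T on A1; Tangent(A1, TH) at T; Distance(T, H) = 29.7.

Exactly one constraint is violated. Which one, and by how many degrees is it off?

Tangent(A1, TH) at T — off by 6.10°.

R = (0.00, 0.00) ✓; R.y = 0.00, L.y = 0.00 ✓; |RL| = 59.90 ✓; ∠(PL, LR) = 90.00° ✓; |PL| = 11.50 ✓; bearing(P→T) − bearing(P→L) = 114.0° ✓; |PT| = 11.50 ✓; ∠(PT, TH) = 83.90° ✗; |TH| = 29.70 ✓.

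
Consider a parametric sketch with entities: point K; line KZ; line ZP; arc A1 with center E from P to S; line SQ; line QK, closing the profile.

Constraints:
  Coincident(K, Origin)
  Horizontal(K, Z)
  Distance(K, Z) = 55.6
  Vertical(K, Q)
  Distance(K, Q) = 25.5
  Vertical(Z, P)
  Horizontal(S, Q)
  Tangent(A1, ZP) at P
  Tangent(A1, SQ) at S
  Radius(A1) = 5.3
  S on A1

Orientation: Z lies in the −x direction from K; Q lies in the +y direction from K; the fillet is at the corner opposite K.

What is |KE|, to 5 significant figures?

54.205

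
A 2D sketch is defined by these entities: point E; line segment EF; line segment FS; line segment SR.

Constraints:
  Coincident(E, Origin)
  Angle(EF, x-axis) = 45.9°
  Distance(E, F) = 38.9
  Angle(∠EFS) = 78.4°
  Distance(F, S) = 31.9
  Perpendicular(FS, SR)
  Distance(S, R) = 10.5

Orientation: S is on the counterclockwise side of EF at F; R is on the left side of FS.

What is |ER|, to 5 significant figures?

36.631

E is at the origin; EF runs at 45.9° with length 38.9, so F = 38.9·(cos 45.9°, sin 45.9°) = (27.071, 27.935). ∠EFS = 78.4°, so FS runs at 45.9° + (180° − 78.4°) = 147.50° from the x-axis; with |FS| = 31.9, S = F + 31.9·(cos 147.50°, sin 147.50°) = (0.16682, 45.075). FS ⟂ SR; with |SR| = 10.5 on the left of FS, R = S + 10.5·(-0.53730, -0.84339) = (-5.4748, 36.219). Then |ER| = |R − E| = 36.631.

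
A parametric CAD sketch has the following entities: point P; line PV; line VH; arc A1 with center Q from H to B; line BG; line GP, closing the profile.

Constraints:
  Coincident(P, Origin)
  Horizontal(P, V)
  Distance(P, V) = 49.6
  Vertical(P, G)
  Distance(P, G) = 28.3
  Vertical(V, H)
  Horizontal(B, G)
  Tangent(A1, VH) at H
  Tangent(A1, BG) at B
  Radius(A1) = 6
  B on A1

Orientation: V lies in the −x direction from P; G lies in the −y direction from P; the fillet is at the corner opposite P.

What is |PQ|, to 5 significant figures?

48.972

P is at the origin; PV is horizontal with |PV| = 49.6 and V on the −x side, so V = (-49.600, 0.0000). P and G share the same x with |PG| = 28.3 and G on the −y side, so G = (0.0000, -28.300). The virtual corner opposite P is at (-49.600, -28.300). Since A1 is tangent to VH there, QH ⟂ VH and the tangent condition forces QB to be normal to BG, with radius 6.0, so the center Q sits 6.0 in from both sides at Q = (-43.600, -22.300). Then |PQ| = |Q − P| = 48.972.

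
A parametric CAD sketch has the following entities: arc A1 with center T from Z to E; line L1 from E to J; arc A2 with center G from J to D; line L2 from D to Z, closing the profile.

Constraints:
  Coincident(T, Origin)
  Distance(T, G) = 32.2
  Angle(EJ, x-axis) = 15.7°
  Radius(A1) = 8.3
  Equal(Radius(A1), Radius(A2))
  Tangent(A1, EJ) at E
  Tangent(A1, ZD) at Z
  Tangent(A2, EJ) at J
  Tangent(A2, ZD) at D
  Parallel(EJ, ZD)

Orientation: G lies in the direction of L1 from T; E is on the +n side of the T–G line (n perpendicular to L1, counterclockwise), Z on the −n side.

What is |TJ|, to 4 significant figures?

33.25

The slot axis is L1's direction at 15.7°, so u = (cos 15.7°, sin 15.7°) = (0.9627, 0.2706) and n = (−sin 15.7°, cos 15.7°) = (-0.2706, 0.9627). T is at the origin and G lies 32.2 along u from T, so G = 32.2·u = (31.00, 8.713). Tangency of A1 to both parallel lines with radius 8.3 puts E and Z at T ± 8.3·n: E = (-2.246, 7.990), Z = (2.246, -7.990). Equal radii place J and D the same way about G: J = G + 8.3·n = (28.75, 16.70), D = G − 8.3·n = (33.24, 0.7230). Then |TJ| = |J − T| = 33.25.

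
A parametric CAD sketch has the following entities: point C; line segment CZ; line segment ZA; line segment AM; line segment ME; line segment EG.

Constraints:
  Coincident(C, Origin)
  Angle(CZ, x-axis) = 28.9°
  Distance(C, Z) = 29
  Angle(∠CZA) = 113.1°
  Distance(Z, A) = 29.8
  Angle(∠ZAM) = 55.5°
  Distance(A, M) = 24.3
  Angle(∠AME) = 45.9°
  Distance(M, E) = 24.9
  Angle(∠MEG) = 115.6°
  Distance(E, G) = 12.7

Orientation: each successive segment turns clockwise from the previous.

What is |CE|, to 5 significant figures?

38.347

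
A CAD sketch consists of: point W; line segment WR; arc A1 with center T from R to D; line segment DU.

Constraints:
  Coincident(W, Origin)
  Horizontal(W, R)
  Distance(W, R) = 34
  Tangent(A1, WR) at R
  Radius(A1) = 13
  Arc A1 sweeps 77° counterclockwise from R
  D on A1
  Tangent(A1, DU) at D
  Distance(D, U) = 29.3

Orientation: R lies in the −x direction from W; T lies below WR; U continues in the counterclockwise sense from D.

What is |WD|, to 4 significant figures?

47.74

W is at the origin; WR is horizontal with |WR| = 34.0 and R on the −x side, so R = (-34.00, 0.000). A1 meets WR tangentially, so TR is at right angles to WR, so T = R + (0, -13) = (-34.00, -13.00). On A1, R sits at bearing 90° from T; a 77° counterclockwise sweep puts D at bearing 167°, so D = T + 13.0·(cos 167°, sin 167°) = (-46.67, -10.08). Then |WD| = |D − W| = 47.74.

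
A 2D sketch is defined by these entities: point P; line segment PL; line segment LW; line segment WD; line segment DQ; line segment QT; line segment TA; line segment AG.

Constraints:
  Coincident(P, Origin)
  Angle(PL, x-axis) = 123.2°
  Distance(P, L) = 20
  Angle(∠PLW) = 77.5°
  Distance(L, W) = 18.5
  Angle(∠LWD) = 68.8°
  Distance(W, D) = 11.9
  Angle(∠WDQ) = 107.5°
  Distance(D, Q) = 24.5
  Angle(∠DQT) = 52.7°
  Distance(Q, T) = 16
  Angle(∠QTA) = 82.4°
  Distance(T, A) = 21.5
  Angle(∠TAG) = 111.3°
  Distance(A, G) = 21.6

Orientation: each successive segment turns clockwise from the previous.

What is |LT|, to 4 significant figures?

2.573

∠WDQ = 107.5° gives DQ at -163.0° from the x-axis; with |DQ| = 24.5, Q = (-17.18, 4.212). ∠DQT = 52.7° gives QT at 69.70° from the x-axis; with |QT| = 16.0, T = (-11.63, 19.22). Then |LT| = |T − L| = 2.573.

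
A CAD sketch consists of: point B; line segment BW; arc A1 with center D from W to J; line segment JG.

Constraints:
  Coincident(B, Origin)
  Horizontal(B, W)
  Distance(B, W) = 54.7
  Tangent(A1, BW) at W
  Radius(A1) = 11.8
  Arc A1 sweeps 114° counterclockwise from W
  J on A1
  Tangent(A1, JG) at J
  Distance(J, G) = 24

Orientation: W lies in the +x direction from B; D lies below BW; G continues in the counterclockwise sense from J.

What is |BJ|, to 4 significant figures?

46.95

B is at the origin; BW is horizontal with |BW| = 54.7 and W on the +x side, so W = (54.70, 0.000). The tangent condition forces DW to be normal to BW, so D = W + (0, -11.8) = (54.70, -11.80). On A1, W sits at bearing 90° from D; a 114° counterclockwise sweep puts J at bearing 204°, so J = D + 11.8·(cos 204°, sin 204°) = (43.92, -16.60). Then |BJ| = |J − B| = 46.95.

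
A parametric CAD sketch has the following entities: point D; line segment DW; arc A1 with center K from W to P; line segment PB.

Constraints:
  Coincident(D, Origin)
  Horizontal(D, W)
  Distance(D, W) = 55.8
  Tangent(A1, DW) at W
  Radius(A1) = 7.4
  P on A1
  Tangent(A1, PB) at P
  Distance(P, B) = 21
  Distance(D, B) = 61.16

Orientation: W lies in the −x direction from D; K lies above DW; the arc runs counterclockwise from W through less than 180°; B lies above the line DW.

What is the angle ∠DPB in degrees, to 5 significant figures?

114.25°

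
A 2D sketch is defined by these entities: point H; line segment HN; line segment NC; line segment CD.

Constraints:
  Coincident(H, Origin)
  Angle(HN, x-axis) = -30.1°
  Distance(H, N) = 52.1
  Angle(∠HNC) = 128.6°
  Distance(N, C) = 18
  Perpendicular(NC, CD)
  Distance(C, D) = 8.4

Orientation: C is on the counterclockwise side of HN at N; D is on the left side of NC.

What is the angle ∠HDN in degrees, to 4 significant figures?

57.63°

H is at the origin; HN runs at -30.1° with length 52.1, so N = 52.1·(cos -30.1°, sin -30.1°) = (45.07, -26.13). ∠HNC = 128.6°, so NC runs at -30.1° + (180° − 128.6°) = 21.30° from the x-axis; with |NC| = 18.0, C = N + 18.0·(cos 21.30°, sin 21.30°) = (61.84, -19.59). NC ⟂ CD; with |CD| = 8.4 on the left of NC, D = C + 8.4·(-0.3633, 0.9317) = (58.79, -11.76). Then cos ∠HDN = DH·DN / (|DH||DN|), giving 57.63°.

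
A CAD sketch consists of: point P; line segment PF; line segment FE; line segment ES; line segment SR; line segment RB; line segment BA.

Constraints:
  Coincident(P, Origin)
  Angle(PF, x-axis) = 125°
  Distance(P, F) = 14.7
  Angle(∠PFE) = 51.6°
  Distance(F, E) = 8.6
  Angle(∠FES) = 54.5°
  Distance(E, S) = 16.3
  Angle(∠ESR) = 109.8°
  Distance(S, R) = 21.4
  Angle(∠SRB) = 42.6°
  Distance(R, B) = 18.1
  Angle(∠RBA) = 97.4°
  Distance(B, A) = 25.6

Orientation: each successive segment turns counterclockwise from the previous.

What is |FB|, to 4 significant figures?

5.373

P is at the origin; PF runs at 125.0° with length 14.7, so F = (-8.432, 12.04). ∠PFE = 51.6° gives FE at -106.6° from the x-axis; with |FE| = 8.6, E = (-10.89, 3.800). ∠FES = 54.5° gives ES at 18.90° from the x-axis; with |ES| = 16.3, S = (4.533, 9.080). ∠ESR = 109.8° gives SR at 89.10° from the x-axis; with |SR| = 21.4, R = (4.869, 30.48). ∠SRB = 42.6° gives RB at -133.5° from the x-axis; with |RB| = 18.1, B = (-7.590, 17.35). Then |FB| = |B − F| = 5.373.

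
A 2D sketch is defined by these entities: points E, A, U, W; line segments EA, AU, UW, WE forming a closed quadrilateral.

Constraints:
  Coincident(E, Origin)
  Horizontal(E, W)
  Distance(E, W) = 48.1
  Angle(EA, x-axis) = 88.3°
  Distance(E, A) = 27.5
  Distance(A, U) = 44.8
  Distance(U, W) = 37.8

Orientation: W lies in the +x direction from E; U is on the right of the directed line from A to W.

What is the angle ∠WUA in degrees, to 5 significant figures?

82.459°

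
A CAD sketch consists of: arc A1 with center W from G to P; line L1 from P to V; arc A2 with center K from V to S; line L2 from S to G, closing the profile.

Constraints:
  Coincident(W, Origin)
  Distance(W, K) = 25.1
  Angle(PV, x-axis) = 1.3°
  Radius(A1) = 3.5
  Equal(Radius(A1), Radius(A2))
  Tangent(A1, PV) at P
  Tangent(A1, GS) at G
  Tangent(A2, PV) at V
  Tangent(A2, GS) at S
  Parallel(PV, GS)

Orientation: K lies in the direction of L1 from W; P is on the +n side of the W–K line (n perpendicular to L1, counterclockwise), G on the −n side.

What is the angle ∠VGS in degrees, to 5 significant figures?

15.583°

The slot axis is L1's direction at 1.3°, so u = (cos 1.3°, sin 1.3°) = (0.99974, 0.022687) and n = (−sin 1.3°, cos 1.3°) = (-0.022687, 0.99974). W is at the origin and K lies 25.1 along u from W, so K = 25.1·u = (25.094, 0.56945). Tangency of A1 to both parallel lines with radius 3.5 puts P and G at W ± 3.5·n: P = (-0.079406, 3.4991), G = (0.079406, -3.4991). Equal radii place V and S the same way about K: V = K + 3.5·n = (25.014, 4.0686), S = K − 3.5·n = (25.173, -2.9296). Then cos ∠VGS = GV·GS / (|GV||GS|), giving 15.583°.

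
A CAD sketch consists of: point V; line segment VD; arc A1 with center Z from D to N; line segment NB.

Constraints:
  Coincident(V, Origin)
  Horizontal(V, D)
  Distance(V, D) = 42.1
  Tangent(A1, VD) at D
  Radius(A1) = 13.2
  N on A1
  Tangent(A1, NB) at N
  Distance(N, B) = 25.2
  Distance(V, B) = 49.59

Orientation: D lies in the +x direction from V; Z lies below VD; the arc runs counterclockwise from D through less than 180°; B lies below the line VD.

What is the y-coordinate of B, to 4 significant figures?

-39.15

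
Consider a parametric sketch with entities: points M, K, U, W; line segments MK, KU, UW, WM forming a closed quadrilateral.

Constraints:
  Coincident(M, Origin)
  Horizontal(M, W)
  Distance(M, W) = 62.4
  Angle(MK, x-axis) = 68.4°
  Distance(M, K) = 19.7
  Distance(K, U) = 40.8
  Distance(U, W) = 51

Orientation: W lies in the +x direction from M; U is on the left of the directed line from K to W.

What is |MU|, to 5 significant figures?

58.952

Checks: |KU| = 40.80 ✓; |UW| = 51.00 ✓.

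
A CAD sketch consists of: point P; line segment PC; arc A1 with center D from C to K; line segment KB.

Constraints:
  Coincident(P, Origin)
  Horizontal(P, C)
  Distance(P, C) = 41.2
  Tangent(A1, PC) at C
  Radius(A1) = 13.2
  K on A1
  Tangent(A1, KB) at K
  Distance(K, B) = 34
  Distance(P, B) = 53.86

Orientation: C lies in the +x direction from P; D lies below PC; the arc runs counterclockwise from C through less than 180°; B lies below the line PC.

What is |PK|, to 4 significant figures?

30.77

Checks: |DK| = 13.20 ✓; ∠(DK, KB) = 90.00° ✓; |KB| = 34.00 ✓; |PB| = 53.86 ✓.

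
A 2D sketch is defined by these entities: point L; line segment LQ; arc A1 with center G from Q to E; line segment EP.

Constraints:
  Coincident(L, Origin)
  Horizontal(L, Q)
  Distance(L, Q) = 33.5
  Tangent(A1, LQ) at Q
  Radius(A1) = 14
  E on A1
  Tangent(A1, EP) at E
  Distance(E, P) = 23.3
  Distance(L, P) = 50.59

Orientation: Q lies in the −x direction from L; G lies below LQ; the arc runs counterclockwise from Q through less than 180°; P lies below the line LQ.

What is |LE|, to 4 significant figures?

49.90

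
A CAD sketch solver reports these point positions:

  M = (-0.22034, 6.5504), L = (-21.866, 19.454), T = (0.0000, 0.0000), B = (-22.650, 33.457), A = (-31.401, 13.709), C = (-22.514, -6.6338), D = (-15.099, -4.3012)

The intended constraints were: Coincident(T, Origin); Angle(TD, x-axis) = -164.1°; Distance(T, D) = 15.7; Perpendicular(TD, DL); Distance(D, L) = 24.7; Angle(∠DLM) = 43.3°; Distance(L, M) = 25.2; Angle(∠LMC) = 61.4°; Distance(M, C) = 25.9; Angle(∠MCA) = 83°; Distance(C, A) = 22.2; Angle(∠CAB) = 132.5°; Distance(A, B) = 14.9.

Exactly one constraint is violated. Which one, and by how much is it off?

Distance(A, B) = 14.9 — off by 6.70.

T = (0.00, 0.00) ✓; TD at -164.1° ✓; |TD| = 15.70 ✓; ∠(TD, DL) = 90.00° ✓; |DL| = 24.70 ✓; ∠DLM = 43.30° ✓; |LM| = 25.20 ✓; ∠LMC = 61.40° ✓; |MC| = 25.90 ✓; ∠MCA = 83.00° ✓; |CA| = 22.20 ✓; ∠CAB = 132.5° ✓; |AB| = 21.60 ✗.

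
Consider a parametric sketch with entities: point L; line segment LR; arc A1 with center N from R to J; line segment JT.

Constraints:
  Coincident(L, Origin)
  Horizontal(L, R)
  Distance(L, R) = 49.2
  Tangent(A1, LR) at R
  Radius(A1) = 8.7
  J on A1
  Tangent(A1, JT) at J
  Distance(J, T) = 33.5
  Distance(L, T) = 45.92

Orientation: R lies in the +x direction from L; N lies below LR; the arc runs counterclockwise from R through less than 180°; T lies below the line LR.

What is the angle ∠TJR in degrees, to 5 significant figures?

146.38°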